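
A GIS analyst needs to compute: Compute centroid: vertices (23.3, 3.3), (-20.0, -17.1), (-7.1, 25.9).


Centroid = ((x_A+x_B+x_C)/3, (y_A+y_B+y_C)/3)
= ((23.3+(-20)+(-7.1))/3, (3.3+(-17.1)+25.9)/3)
= (-1.2667, 4.0333)

(-1.2667, 4.0333)


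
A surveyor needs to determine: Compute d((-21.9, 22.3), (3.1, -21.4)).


dx=25, dy=-43.7
d^2 = 25^2 + (-43.7)^2 = 2534.69
d = sqrt(2534.69) = 50.3457

50.3457


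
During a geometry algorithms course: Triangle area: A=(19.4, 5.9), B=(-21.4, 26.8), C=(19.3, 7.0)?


Area = |x_A(y_B-y_C) + x_B(y_C-y_A) + x_C(y_A-y_B)|/2
= |384.12 + (-23.54) + (-403.37)|/2
= 42.79/2 = 21.395

21.395


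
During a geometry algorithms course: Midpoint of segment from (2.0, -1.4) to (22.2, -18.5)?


M = ((2+22.2)/2, ((-1.4)+(-18.5))/2)
= (12.1, -9.95)

(12.1, -9.95)


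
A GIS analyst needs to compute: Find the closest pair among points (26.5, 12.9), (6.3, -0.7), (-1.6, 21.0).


d(P0,P1) = 24.3516, d(P0,P2) = 29.2441, d(P1,P2) = 23.0933
Closest: P1 and P2

Closest pair: (6.3, -0.7) and (-1.6, 21.0), distance = 23.0933


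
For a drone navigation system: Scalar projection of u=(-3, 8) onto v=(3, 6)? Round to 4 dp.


u.v = 39, |v| = sqrt(45) = 6.7082
Scalar projection = u.v / |v| = 39 / sqrt(45) = 5.8138

5.8138


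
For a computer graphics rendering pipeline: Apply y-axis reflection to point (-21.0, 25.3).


Reflection over y-axis: (x,y) -> (-x,y)
(-21, 25.3) -> (21, 25.3)

(21, 25.3)


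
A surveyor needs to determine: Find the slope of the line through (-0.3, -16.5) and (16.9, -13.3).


slope = (y2-y1)/(x2-x1) = ((-13.3)-(-16.5))/(16.9-(-0.3)) = 3.2/17.2 = 0.186

0.186


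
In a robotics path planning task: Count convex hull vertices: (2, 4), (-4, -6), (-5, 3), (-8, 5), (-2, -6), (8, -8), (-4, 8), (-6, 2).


Convex hull vertices (CCW): (-8, 5), (-4, -6), (8, -8), (2, 4), (-4, 8)
Count = 5

5


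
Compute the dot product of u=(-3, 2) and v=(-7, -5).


u . v = u_x*v_x + u_y*v_y = (-3)*(-7) + 2*(-5)
= 21 + (-10) = 11

11


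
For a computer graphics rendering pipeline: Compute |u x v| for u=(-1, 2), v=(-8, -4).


|u x v| = |(-1)*(-4) - 2*(-8)|
= |4 - (-16)| = 20

20


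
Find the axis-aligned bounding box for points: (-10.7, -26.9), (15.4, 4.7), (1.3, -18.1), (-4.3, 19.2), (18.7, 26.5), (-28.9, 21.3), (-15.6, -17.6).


x range: [-28.9, 18.7]
y range: [-26.9, 26.5]
Bounding box: (-28.9,-26.9) to (18.7,26.5)

(-28.9,-26.9) to (18.7,26.5)


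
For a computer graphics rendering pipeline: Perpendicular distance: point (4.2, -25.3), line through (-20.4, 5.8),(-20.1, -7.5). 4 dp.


|cross product| = 317.85
|line direction| = sqrt(176.98) = 13.3034
Distance = 317.85/sqrt(176.98) = 23.8924

23.8924


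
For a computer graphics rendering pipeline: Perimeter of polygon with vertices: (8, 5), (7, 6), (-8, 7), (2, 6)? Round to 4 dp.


Sides: (8, 5)->(7, 6): sqrt(2) = 1.414214, (7, 6)->(-8, 7): sqrt(226) = 15.033296, (-8, 7)->(2, 6): sqrt(101) = 10.049876, (2, 6)->(8, 5): sqrt(37) = 6.082763
Sum = 32.580149
Perimeter = 32.5801

32.5801


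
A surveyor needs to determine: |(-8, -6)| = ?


|u| = sqrt((-8)^2 + (-6)^2) = sqrt(100) = 10

10


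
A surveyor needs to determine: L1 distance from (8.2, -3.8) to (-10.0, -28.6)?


|8.2-(-10)| + |(-3.8)-(-28.6)| = 18.2 + 24.8 = 43

43


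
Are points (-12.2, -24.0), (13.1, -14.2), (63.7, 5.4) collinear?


Cross product: (13.1-(-12.2))*(5.4-(-24)) - ((-14.2)-(-24))*(63.7-(-12.2))
= 0

Yes, collinear


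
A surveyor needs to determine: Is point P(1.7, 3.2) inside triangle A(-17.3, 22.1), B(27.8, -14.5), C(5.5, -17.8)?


Cross products: AB x AP = -156.99, BC x BP = -480.84, CA x CP = -327.18
All same sign? yes

Yes, inside


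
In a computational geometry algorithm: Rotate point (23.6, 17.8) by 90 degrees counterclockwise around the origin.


90° CCW: (x,y) -> (-y, x)
(23.6,17.8) -> (-17.8, 23.6)

(-17.8, 23.6)


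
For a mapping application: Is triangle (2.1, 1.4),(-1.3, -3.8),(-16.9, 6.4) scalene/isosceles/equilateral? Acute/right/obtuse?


Side lengths squared: AB^2=38.6, BC^2=347.4, CA^2=386
Sorted: [38.6, 347.4, 386]
By sides: Scalene, By angles: Right

Scalene, Right


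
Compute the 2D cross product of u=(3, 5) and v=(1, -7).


u x v = u_x*v_y - u_y*v_x = 3*(-7) - 5*1
= (-21) - 5 = -26

-26


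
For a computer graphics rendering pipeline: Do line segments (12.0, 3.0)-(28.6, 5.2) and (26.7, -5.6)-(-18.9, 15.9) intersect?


Cross products: d1=-76.11, d2=-533.33, d3=-175.1, d4=282.12
d1*d2 < 0 and d3*d4 < 0? no

No, they don't intersect


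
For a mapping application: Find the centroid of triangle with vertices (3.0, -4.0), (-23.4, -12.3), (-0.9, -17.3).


Centroid = ((x_A+x_B+x_C)/3, (y_A+y_B+y_C)/3)
= ((3+(-23.4)+(-0.9))/3, ((-4)+(-12.3)+(-17.3))/3)
= (-7.1, -11.2)

(-7.1, -11.2)


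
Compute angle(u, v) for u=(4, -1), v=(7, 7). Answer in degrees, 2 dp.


u.v = 21, |u| = sqrt(17) = 4.1231, |v| = sqrt(98) = 9.8995
cos(theta) = u.v/(|u||v|) = 21/sqrt(1666) = 0.514496
theta = acos(0.514496) = 59.04 degrees

59.04 degrees


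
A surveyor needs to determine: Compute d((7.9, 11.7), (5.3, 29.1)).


dx=-2.6, dy=17.4
d^2 = (-2.6)^2 + 17.4^2 = 309.52
d = sqrt(309.52) = 17.5932

17.5932


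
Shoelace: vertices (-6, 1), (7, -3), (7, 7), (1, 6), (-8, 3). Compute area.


Shoelace sum: ((-6)*(-3) - 7*1) + (7*7 - 7*(-3)) + (7*6 - 1*7) + (1*3 - (-8)*6) + ((-8)*1 - (-6)*3)
= 177
Area = |177|/2 = 88.5

88.5


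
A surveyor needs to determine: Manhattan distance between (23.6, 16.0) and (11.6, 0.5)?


|23.6-11.6| + |16-0.5| = 12 + 15.5 = 27.5

27.5


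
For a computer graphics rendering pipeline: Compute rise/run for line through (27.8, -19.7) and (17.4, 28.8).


slope = (y2-y1)/(x2-x1) = (28.8-(-19.7))/(17.4-27.8) = 48.5/(-10.4) = -4.6635

-4.6635


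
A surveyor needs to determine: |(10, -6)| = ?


|u| = sqrt(10^2 + (-6)^2) = sqrt(136) = 11.6619

11.6619


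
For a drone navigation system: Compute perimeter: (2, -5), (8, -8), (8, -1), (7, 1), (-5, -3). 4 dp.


Sides: (2, -5)->(8, -8): sqrt(45) = 6.708204, (8, -8)->(8, -1): sqrt(49) = 7, (8, -1)->(7, 1): sqrt(5) = 2.236068, (7, 1)->(-5, -3): sqrt(160) = 12.649111, (-5, -3)->(2, -5): sqrt(53) = 7.28011
Sum = 35.873493
Perimeter = 35.8735

35.8735


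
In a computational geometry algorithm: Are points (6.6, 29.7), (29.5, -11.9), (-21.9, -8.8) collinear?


Cross product: (29.5-6.6)*((-8.8)-29.7) - ((-11.9)-29.7)*((-21.9)-6.6)
= -2067.25

No, not collinear


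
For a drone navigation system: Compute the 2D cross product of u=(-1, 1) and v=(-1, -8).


u x v = u_x*v_y - u_y*v_x = (-1)*(-8) - 1*(-1)
= 8 - (-1) = 9

9


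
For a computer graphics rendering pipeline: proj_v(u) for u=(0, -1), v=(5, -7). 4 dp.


u.v = 7, |v| = sqrt(74) = 8.6023
Scalar projection = u.v / |v| = 7 / sqrt(74) = 0.8137

0.8137


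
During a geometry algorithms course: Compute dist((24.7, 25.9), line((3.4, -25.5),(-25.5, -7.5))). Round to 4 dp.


|cross product| = 1868.86
|line direction| = sqrt(1159.21) = 34.0472
Distance = 1868.86/sqrt(1159.21) = 54.8903

54.8903


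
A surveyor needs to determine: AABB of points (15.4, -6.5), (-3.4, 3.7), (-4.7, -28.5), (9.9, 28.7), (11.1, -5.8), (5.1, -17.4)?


x range: [-4.7, 15.4]
y range: [-28.5, 28.7]
Bounding box: (-4.7,-28.5) to (15.4,28.7)

(-4.7,-28.5) to (15.4,28.7)


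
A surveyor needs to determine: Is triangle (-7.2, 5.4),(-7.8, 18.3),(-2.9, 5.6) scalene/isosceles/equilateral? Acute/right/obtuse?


Side lengths squared: AB^2=166.77, BC^2=185.3, CA^2=18.53
Sorted: [18.53, 166.77, 185.3]
By sides: Scalene, By angles: Right

Scalene, Right


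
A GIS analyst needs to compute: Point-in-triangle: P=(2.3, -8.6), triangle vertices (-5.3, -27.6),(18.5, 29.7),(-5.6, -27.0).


Cross products: AB x AP = 16.72, BC x BP = 4.49, CA x CP = 10.26
All same sign? yes

Yes, inside


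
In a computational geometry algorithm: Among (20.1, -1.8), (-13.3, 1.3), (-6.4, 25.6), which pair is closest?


d(P0,P1) = 33.5436, d(P0,P2) = 38.1184, d(P1,P2) = 25.2606
Closest: P1 and P2

Closest pair: (-13.3, 1.3) and (-6.4, 25.6), distance = 25.2606


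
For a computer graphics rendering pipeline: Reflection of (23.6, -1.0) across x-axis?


Reflection over x-axis: (x,y) -> (x,-y)
(23.6, -1) -> (23.6, 1)

(23.6, 1)


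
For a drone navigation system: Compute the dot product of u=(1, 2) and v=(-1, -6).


u . v = u_x*v_x + u_y*v_y = 1*(-1) + 2*(-6)
= (-1) + (-12) = -13

-13


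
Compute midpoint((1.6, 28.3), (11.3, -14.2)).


M = ((1.6+11.3)/2, (28.3+(-14.2))/2)
= (6.45, 7.05)

(6.45, 7.05)


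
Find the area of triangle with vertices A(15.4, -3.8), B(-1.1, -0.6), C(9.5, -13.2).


Area = |x_A(y_B-y_C) + x_B(y_C-y_A) + x_C(y_A-y_B)|/2
= |194.04 + 10.34 + (-30.4)|/2
= 173.98/2 = 86.99

86.99


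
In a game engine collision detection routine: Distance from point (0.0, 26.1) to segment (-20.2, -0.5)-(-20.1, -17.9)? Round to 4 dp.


Project P onto AB: t = 0 (clamped to [0,1])
Closest point on segment: (-20.2, -0.5)
Distance: 33.4006

33.4006


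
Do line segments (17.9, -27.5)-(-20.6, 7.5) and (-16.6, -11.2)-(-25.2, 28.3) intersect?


Cross products: d1=-1222.57, d2=-2.82, d3=579.95, d4=-639.8
d1*d2 < 0 and d3*d4 < 0? no

No, they don't intersect


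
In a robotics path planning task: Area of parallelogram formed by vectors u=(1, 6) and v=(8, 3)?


|u x v| = |1*3 - 6*8|
= |3 - 48| = 45

45


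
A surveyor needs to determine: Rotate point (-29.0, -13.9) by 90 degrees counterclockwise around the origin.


90° CCW: (x,y) -> (-y, x)
(-29,-13.9) -> (13.9, -29)

(13.9, -29)


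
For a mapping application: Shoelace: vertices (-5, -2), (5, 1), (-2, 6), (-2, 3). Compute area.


Shoelace sum: ((-5)*1 - 5*(-2)) + (5*6 - (-2)*1) + ((-2)*3 - (-2)*6) + ((-2)*(-2) - (-5)*3)
= 62
Area = |62|/2 = 31

31


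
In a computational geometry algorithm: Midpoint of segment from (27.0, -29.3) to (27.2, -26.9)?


M = ((27+27.2)/2, ((-29.3)+(-26.9))/2)
= (27.1, -28.1)

(27.1, -28.1)


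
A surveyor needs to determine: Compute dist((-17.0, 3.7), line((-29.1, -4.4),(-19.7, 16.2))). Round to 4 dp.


|cross product| = 173.12
|line direction| = sqrt(512.72) = 22.6433
Distance = 173.12/sqrt(512.72) = 7.6455

7.6455


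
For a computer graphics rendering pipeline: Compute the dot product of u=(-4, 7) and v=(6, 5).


u . v = u_x*v_x + u_y*v_y = (-4)*6 + 7*5
= (-24) + 35 = 11

11


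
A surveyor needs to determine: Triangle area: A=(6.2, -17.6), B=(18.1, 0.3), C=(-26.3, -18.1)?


Area = |x_A(y_B-y_C) + x_B(y_C-y_A) + x_C(y_A-y_B)|/2
= |114.08 + (-9.05) + 470.77|/2
= 575.8/2 = 287.9

287.9


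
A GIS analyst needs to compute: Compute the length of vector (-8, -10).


|u| = sqrt((-8)^2 + (-10)^2) = sqrt(164) = 12.8062

12.8062


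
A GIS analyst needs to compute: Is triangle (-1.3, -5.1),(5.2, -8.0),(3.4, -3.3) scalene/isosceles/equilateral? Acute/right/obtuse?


Side lengths squared: AB^2=50.66, BC^2=25.33, CA^2=25.33
Sorted: [25.33, 25.33, 50.66]
By sides: Isosceles, By angles: Right

Isosceles, Right


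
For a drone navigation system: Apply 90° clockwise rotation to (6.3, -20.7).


90° CW: (x,y) -> (y, -x)
(6.3,-20.7) -> (-20.7, -6.3)

(-20.7, -6.3)


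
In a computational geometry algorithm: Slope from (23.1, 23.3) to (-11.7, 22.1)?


slope = (y2-y1)/(x2-x1) = (22.1-23.3)/((-11.7)-23.1) = (-1.2)/(-34.8) = 0.0345

0.0345


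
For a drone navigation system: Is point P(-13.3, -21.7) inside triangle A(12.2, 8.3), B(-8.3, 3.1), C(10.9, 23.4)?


Cross products: AB x AP = 482.4, BC x BP = -374.66, CA x CP = -424.05
All same sign? no

No, outside


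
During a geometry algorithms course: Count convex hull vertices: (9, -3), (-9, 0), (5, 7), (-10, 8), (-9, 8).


Convex hull vertices (CCW): (-10, 8), (-9, 0), (9, -3), (5, 7), (-9, 8)
Count = 5

5


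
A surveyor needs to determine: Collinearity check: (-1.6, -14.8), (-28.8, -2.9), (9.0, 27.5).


Cross product: ((-28.8)-(-1.6))*(27.5-(-14.8)) - ((-2.9)-(-14.8))*(9-(-1.6))
= -1276.7

No, not collinear


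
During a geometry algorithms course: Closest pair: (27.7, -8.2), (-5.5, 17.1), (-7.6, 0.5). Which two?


d(P0,P1) = 41.7412, d(P0,P2) = 36.3563, d(P1,P2) = 16.7323
Closest: P1 and P2

Closest pair: (-5.5, 17.1) and (-7.6, 0.5), distance = 16.7323


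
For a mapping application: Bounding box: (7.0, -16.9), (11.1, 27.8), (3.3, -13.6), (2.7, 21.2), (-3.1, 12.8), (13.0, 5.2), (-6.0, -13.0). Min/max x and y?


x range: [-6, 13]
y range: [-16.9, 27.8]
Bounding box: (-6,-16.9) to (13,27.8)

(-6,-16.9) to (13,27.8)


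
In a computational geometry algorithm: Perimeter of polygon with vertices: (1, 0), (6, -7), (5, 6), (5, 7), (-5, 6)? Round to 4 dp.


Sides: (1, 0)->(6, -7): sqrt(74) = 8.602325, (6, -7)->(5, 6): sqrt(170) = 13.038405, (5, 6)->(5, 7): sqrt(1) = 1, (5, 7)->(-5, 6): sqrt(101) = 10.049876, (-5, 6)->(1, 0): sqrt(72) = 8.485281
Sum = 41.175887
Perimeter = 41.1759

41.1759


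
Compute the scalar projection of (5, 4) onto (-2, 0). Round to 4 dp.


u.v = -10, |v| = sqrt(4) = 2
Scalar projection = u.v / |v| = -10 / sqrt(4) = -5

-5


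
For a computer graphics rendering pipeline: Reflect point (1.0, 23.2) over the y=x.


Reflection over y=x: (x,y) -> (y,x)
(1, 23.2) -> (23.2, 1)

(23.2, 1)


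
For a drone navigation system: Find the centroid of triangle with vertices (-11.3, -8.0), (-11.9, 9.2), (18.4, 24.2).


Centroid = ((x_A+x_B+x_C)/3, (y_A+y_B+y_C)/3)
= (((-11.3)+(-11.9)+18.4)/3, ((-8)+9.2+24.2)/3)
= (-1.6, 8.4667)

(-1.6, 8.4667)


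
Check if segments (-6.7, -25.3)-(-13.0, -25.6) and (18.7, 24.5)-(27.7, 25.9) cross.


Cross products: d1=-412.64, d2=-406.52, d3=-306.12, d4=-312.24
d1*d2 < 0 and d3*d4 < 0? no

No, they don't intersect


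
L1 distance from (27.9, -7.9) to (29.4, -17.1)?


|27.9-29.4| + |(-7.9)-(-17.1)| = 1.5 + 9.2 = 10.7

10.7


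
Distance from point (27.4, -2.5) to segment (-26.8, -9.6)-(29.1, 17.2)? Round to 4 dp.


Project P onto AB: t = 0.8379 (clamped to [0,1])
Closest point on segment: (20.0382, 12.8555)
Distance: 17.029

17.029


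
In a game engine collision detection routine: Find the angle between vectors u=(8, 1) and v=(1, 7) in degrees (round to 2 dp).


u.v = 15, |u| = sqrt(65) = 8.0623, |v| = sqrt(50) = 7.0711
cos(theta) = u.v/(|u||v|) = 15/sqrt(3250) = 0.263117
theta = acos(0.263117) = 74.74 degrees

74.74 degrees


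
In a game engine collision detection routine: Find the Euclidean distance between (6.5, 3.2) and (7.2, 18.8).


dx=0.7, dy=15.6
d^2 = 0.7^2 + 15.6^2 = 243.85
d = sqrt(243.85) = 15.6157

15.6157


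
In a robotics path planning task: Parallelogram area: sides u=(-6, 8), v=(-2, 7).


|u x v| = |(-6)*7 - 8*(-2)|
= |(-42) - (-16)| = 26

26


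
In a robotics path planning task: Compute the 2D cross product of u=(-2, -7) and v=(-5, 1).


u x v = u_x*v_y - u_y*v_x = (-2)*1 - (-7)*(-5)
= (-2) - 35 = -37

-37


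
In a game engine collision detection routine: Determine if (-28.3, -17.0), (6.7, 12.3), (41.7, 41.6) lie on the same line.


Cross product: (6.7-(-28.3))*(41.6-(-17)) - (12.3-(-17))*(41.7-(-28.3))
= 0

Yes, collinear


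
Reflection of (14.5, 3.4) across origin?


Reflection over origin: (x,y) -> (-x,-y)
(14.5, 3.4) -> (-14.5, -3.4)

(-14.5, -3.4)


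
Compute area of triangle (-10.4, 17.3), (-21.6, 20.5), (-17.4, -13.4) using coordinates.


Area = |x_A(y_B-y_C) + x_B(y_C-y_A) + x_C(y_A-y_B)|/2
= |(-352.56) + 663.12 + 55.68|/2
= 366.24/2 = 183.12

183.12


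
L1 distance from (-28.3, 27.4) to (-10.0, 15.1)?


|(-28.3)-(-10)| + |27.4-15.1| = 18.3 + 12.3 = 30.6

30.6


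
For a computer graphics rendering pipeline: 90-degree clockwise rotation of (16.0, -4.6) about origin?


90° CW: (x,y) -> (y, -x)
(16,-4.6) -> (-4.6, -16)

(-4.6, -16)


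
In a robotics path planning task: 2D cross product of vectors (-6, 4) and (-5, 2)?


u x v = u_x*v_y - u_y*v_x = (-6)*2 - 4*(-5)
= (-12) - (-20) = 8

8


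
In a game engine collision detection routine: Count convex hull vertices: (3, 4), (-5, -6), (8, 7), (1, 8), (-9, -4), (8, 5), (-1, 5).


Convex hull vertices (CCW): (-9, -4), (-5, -6), (8, 5), (8, 7), (1, 8)
Count = 5

5


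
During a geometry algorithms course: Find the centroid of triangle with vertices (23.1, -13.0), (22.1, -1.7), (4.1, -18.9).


Centroid = ((x_A+x_B+x_C)/3, (y_A+y_B+y_C)/3)
= ((23.1+22.1+4.1)/3, ((-13)+(-1.7)+(-18.9))/3)
= (16.4333, -11.2)

(16.4333, -11.2)


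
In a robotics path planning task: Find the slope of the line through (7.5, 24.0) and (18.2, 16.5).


slope = (y2-y1)/(x2-x1) = (16.5-24)/(18.2-7.5) = (-7.5)/10.7 = -0.7009

-0.7009


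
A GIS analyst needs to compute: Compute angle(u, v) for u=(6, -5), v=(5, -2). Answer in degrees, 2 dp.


u.v = 40, |u| = sqrt(61) = 7.8102, |v| = sqrt(29) = 5.3852
cos(theta) = u.v/(|u||v|) = 40/sqrt(1769) = 0.951034
theta = acos(0.951034) = 18 degrees

18 degrees


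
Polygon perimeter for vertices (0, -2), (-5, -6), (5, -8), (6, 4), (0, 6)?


Sides: (0, -2)->(-5, -6): sqrt(41) = 6.403124, (-5, -6)->(5, -8): sqrt(104) = 10.198039, (5, -8)->(6, 4): sqrt(145) = 12.041595, (6, 4)->(0, 6): sqrt(40) = 6.324555, (0, 6)->(0, -2): sqrt(64) = 8
Sum = 42.967313
Perimeter = 42.9673

42.9673


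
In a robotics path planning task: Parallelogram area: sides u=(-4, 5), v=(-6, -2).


|u x v| = |(-4)*(-2) - 5*(-6)|
= |8 - (-30)| = 38

38


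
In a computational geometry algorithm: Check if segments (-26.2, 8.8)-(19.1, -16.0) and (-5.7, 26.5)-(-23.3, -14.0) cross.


Cross products: d1=-518.73, d2=1752.4, d3=1310.21, d4=-960.92
d1*d2 < 0 and d3*d4 < 0? yes

Yes, they intersect


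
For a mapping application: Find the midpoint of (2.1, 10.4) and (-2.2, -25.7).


M = ((2.1+(-2.2))/2, (10.4+(-25.7))/2)
= (-0.05, -7.65)

(-0.05, -7.65)


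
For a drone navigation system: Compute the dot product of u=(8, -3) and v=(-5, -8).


u . v = u_x*v_x + u_y*v_y = 8*(-5) + (-3)*(-8)
= (-40) + 24 = -16

-16


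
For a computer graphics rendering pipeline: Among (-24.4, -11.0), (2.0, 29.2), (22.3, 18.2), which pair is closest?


d(P0,P1) = 48.0937, d(P0,P2) = 55.0775, d(P1,P2) = 23.0887
Closest: P1 and P2

Closest pair: (2.0, 29.2) and (22.3, 18.2), distance = 23.0887


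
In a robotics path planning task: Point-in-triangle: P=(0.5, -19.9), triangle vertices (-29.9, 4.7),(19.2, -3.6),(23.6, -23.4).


Cross products: AB x AP = -955.54, BC x BP = -441.98, CA x CP = 461.86
All same sign? no

No, outside


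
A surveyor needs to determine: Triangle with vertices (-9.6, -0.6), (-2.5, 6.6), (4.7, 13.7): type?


Side lengths squared: AB^2=102.25, BC^2=102.25, CA^2=408.98
Sorted: [102.25, 102.25, 408.98]
By sides: Isosceles, By angles: Obtuse

Isosceles, Obtuse


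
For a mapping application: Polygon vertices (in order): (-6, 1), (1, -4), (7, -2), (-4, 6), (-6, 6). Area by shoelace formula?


Shoelace sum: ((-6)*(-4) - 1*1) + (1*(-2) - 7*(-4)) + (7*6 - (-4)*(-2)) + ((-4)*6 - (-6)*6) + ((-6)*1 - (-6)*6)
= 125
Area = |125|/2 = 62.5

62.5


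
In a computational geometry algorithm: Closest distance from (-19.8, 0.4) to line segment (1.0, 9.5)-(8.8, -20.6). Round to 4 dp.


Project P onto AB: t = 0.1155 (clamped to [0,1])
Closest point on segment: (1.9009, 6.0235)
Distance: 22.4177

22.4177


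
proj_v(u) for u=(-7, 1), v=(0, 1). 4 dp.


u.v = 1, |v| = sqrt(1) = 1
Scalar projection = u.v / |v| = 1 / sqrt(1) = 1

1


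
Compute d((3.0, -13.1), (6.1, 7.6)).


dx=3.1, dy=20.7
d^2 = 3.1^2 + 20.7^2 = 438.1
d = sqrt(438.1) = 20.9308

20.9308


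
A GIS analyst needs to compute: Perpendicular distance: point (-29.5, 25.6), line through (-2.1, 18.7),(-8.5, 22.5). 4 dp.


|cross product| = 59.96
|line direction| = sqrt(55.4) = 7.4431
Distance = 59.96/sqrt(55.4) = 8.0558

8.0558


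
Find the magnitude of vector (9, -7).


|u| = sqrt(9^2 + (-7)^2) = sqrt(130) = 11.4018

11.4018


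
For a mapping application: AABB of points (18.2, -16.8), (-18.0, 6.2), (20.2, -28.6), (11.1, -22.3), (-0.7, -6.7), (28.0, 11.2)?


x range: [-18, 28]
y range: [-28.6, 11.2]
Bounding box: (-18,-28.6) to (28,11.2)

(-18,-28.6) to (28,11.2)


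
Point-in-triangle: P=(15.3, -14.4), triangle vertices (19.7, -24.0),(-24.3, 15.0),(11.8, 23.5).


Cross products: AB x AP = -250.8, BC x BP = -1397.94, CA x CP = -133.16
All same sign? yes

Yes, inside


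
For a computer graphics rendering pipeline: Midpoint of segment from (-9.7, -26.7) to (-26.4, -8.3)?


M = (((-9.7)+(-26.4))/2, ((-26.7)+(-8.3))/2)
= (-18.05, -17.5)

(-18.05, -17.5)


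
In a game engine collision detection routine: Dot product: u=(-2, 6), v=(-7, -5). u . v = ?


u . v = u_x*v_x + u_y*v_y = (-2)*(-7) + 6*(-5)
= 14 + (-30) = -16

-16


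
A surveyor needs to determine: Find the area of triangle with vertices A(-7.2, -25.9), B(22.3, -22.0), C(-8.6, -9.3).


Area = |x_A(y_B-y_C) + x_B(y_C-y_A) + x_C(y_A-y_B)|/2
= |91.44 + 370.18 + 33.54|/2
= 495.16/2 = 247.58

247.58


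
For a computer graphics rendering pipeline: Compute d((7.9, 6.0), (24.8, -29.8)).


dx=16.9, dy=-35.8
d^2 = 16.9^2 + (-35.8)^2 = 1567.25
d = sqrt(1567.25) = 39.5885

39.5885


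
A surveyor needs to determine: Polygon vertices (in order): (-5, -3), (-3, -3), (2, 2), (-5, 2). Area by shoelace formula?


Shoelace sum: ((-5)*(-3) - (-3)*(-3)) + ((-3)*2 - 2*(-3)) + (2*2 - (-5)*2) + ((-5)*(-3) - (-5)*2)
= 45
Area = |45|/2 = 22.5

22.5


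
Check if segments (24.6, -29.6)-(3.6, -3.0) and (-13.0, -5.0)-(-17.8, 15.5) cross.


Cross products: d1=-652.72, d2=-349.9, d3=483.56, d4=180.74
d1*d2 < 0 and d3*d4 < 0? no

No, they don't intersect


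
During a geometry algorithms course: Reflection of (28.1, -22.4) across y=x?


Reflection over y=x: (x,y) -> (y,x)
(28.1, -22.4) -> (-22.4, 28.1)

(-22.4, 28.1)


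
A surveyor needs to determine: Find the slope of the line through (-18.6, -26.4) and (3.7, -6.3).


slope = (y2-y1)/(x2-x1) = ((-6.3)-(-26.4))/(3.7-(-18.6)) = 20.1/22.3 = 0.9013

0.9013


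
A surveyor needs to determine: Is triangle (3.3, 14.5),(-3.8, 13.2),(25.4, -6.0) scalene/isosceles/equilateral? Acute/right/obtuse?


Side lengths squared: AB^2=52.1, BC^2=1221.28, CA^2=908.66
Sorted: [52.1, 908.66, 1221.28]
By sides: Scalene, By angles: Obtuse

Scalene, Obtuse


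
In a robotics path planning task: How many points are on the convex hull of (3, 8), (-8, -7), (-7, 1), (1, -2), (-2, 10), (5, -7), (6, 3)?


Convex hull vertices (CCW): (-8, -7), (5, -7), (6, 3), (3, 8), (-2, 10), (-7, 1)
Count = 6

6


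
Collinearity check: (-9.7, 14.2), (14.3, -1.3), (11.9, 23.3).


Cross product: (14.3-(-9.7))*(23.3-14.2) - ((-1.3)-14.2)*(11.9-(-9.7))
= 553.2

No, not collinear


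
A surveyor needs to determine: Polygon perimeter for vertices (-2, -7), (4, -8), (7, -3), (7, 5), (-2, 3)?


Sides: (-2, -7)->(4, -8): sqrt(37) = 6.082763, (4, -8)->(7, -3): sqrt(34) = 5.830952, (7, -3)->(7, 5): sqrt(64) = 8, (7, 5)->(-2, 3): sqrt(85) = 9.219544, (-2, 3)->(-2, -7): sqrt(100) = 10
Sum = 39.133259
Perimeter = 39.1333

39.1333


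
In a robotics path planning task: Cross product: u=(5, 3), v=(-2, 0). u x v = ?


u x v = u_x*v_y - u_y*v_x = 5*0 - 3*(-2)
= 0 - (-6) = 6

6


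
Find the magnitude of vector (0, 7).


|u| = sqrt(0^2 + 7^2) = sqrt(49) = 7

7


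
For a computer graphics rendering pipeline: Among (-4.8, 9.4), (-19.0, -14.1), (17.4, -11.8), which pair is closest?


d(P0,P1) = 27.4571, d(P0,P2) = 30.6966, d(P1,P2) = 36.4726
Closest: P0 and P1

Closest pair: (-4.8, 9.4) and (-19.0, -14.1), distance = 27.4571


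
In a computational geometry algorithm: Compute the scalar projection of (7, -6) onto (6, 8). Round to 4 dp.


u.v = -6, |v| = sqrt(100) = 10
Scalar projection = u.v / |v| = -6 / sqrt(100) = -0.6

-0.6


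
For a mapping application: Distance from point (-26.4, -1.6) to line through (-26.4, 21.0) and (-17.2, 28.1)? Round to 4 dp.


|cross product| = 207.92
|line direction| = sqrt(135.05) = 11.6211
Distance = 207.92/sqrt(135.05) = 17.8916

17.8916


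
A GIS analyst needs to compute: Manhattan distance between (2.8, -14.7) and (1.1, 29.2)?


|2.8-1.1| + |(-14.7)-29.2| = 1.7 + 43.9 = 45.6

45.6


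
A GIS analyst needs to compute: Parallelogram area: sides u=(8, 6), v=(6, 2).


|u x v| = |8*2 - 6*6|
= |16 - 36| = 20

20


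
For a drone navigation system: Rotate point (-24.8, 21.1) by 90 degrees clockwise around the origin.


90° CW: (x,y) -> (y, -x)
(-24.8,21.1) -> (21.1, 24.8)

(21.1, 24.8)


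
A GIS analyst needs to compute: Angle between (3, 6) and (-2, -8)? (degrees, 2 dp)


u.v = -54, |u| = sqrt(45) = 6.7082, |v| = sqrt(68) = 8.2462
cos(theta) = u.v/(|u||v|) = -54/sqrt(3060) = -0.976187
theta = acos(-0.976187) = 167.47 degrees

167.47 degrees


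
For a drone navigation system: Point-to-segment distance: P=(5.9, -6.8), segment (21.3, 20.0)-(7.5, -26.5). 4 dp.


Project P onto AB: t = 0.62 (clamped to [0,1])
Closest point on segment: (12.7437, -8.831)
Distance: 7.1387

7.1387


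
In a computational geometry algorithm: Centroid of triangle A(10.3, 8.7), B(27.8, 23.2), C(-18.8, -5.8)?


Centroid = ((x_A+x_B+x_C)/3, (y_A+y_B+y_C)/3)
= ((10.3+27.8+(-18.8))/3, (8.7+23.2+(-5.8))/3)
= (6.4333, 8.7)

(6.4333, 8.7)


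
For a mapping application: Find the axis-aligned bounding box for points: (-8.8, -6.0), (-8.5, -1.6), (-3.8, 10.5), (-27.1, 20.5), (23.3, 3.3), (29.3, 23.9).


x range: [-27.1, 29.3]
y range: [-6, 23.9]
Bounding box: (-27.1,-6) to (29.3,23.9)

(-27.1,-6) to (29.3,23.9)


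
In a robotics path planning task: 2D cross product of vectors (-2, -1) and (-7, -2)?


u x v = u_x*v_y - u_y*v_x = (-2)*(-2) - (-1)*(-7)
= 4 - 7 = -3

-3


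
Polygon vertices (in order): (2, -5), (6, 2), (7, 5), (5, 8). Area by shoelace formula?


Shoelace sum: (2*2 - 6*(-5)) + (6*5 - 7*2) + (7*8 - 5*5) + (5*(-5) - 2*8)
= 40
Area = |40|/2 = 20

20


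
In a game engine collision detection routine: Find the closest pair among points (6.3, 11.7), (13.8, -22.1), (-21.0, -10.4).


d(P0,P1) = 34.6221, d(P0,P2) = 35.1241, d(P1,P2) = 36.7142
Closest: P0 and P1

Closest pair: (6.3, 11.7) and (13.8, -22.1), distance = 34.6221


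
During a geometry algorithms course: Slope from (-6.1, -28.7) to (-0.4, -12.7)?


slope = (y2-y1)/(x2-x1) = ((-12.7)-(-28.7))/((-0.4)-(-6.1)) = 16/5.7 = 2.807

2.807


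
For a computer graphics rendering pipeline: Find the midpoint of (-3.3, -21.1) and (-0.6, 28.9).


M = (((-3.3)+(-0.6))/2, ((-21.1)+28.9)/2)
= (-1.95, 3.9)

(-1.95, 3.9)


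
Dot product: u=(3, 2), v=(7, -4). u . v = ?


u . v = u_x*v_x + u_y*v_y = 3*7 + 2*(-4)
= 21 + (-8) = 13

13


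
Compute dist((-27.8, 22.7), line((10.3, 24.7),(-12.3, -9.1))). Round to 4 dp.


|cross product| = 1242.58
|line direction| = sqrt(1653.2) = 40.6596
Distance = 1242.58/sqrt(1653.2) = 30.5606

30.5606


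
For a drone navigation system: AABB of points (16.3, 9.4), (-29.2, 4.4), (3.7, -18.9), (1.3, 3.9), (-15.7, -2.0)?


x range: [-29.2, 16.3]
y range: [-18.9, 9.4]
Bounding box: (-29.2,-18.9) to (16.3,9.4)

(-29.2,-18.9) to (16.3,9.4)


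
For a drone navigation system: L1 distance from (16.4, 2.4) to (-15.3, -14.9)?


|16.4-(-15.3)| + |2.4-(-14.9)| = 31.7 + 17.3 = 49

49


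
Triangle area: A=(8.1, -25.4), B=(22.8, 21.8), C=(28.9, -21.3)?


Area = |x_A(y_B-y_C) + x_B(y_C-y_A) + x_C(y_A-y_B)|/2
= |349.11 + 93.48 + (-1364.08)|/2
= 921.49/2 = 460.745

460.745


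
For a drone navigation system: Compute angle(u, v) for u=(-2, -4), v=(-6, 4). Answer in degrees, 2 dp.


u.v = -4, |u| = sqrt(20) = 4.4721, |v| = sqrt(52) = 7.2111
cos(theta) = u.v/(|u||v|) = -4/sqrt(1040) = -0.124035
theta = acos(-0.124035) = 97.13 degrees

97.13 degrees


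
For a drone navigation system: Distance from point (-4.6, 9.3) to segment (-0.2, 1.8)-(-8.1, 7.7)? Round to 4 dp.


Project P onto AB: t = 0.8127 (clamped to [0,1])
Closest point on segment: (-6.6203, 6.5949)
Distance: 3.3763

3.3763


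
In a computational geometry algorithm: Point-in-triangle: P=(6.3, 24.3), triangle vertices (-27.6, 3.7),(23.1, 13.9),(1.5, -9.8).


Cross products: AB x AP = 698.64, BC x BP = -622.8, CA x CP = -1057.11
All same sign? no

No, outside


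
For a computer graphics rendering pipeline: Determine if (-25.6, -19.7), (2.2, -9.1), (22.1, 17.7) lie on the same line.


Cross product: (2.2-(-25.6))*(17.7-(-19.7)) - ((-9.1)-(-19.7))*(22.1-(-25.6))
= 534.1

No, not collinear


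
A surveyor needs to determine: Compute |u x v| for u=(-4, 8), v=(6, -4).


|u x v| = |(-4)*(-4) - 8*6|
= |16 - 48| = 32

32


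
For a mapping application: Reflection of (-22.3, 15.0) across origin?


Reflection over origin: (x,y) -> (-x,-y)
(-22.3, 15) -> (22.3, -15)

(22.3, -15)


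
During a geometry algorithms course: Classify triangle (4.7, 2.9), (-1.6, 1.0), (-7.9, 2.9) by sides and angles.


Side lengths squared: AB^2=43.3, BC^2=43.3, CA^2=158.76
Sorted: [43.3, 43.3, 158.76]
By sides: Isosceles, By angles: Obtuse

Isosceles, Obtuse


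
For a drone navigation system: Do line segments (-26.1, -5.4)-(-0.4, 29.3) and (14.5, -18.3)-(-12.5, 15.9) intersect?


Cross products: d1=1040.22, d2=-775.62, d3=-1740.35, d4=75.49
d1*d2 < 0 and d3*d4 < 0? yes

Yes, they intersect


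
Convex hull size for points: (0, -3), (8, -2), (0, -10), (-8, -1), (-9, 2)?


Convex hull vertices (CCW): (-9, 2), (-8, -1), (0, -10), (8, -2)
Count = 4

4


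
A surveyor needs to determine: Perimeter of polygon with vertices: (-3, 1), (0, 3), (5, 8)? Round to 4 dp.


Sides: (-3, 1)->(0, 3): sqrt(13) = 3.605551, (0, 3)->(5, 8): sqrt(50) = 7.071068, (5, 8)->(-3, 1): sqrt(113) = 10.630146
Sum = 21.306765
Perimeter = 21.3068

21.3068


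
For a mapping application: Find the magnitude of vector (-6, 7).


|u| = sqrt((-6)^2 + 7^2) = sqrt(85) = 9.2195

9.2195


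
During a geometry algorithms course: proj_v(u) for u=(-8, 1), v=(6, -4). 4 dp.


u.v = -52, |v| = sqrt(52) = 7.2111
Scalar projection = u.v / |v| = -52 / sqrt(52) = -7.2111

-7.2111


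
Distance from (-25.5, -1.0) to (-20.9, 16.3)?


dx=4.6, dy=17.3
d^2 = 4.6^2 + 17.3^2 = 320.45
d = sqrt(320.45) = 17.9011

17.9011


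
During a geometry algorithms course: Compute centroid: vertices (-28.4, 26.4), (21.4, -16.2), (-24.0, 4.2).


Centroid = ((x_A+x_B+x_C)/3, (y_A+y_B+y_C)/3)
= (((-28.4)+21.4+(-24))/3, (26.4+(-16.2)+4.2)/3)
= (-10.3333, 4.8)

(-10.3333, 4.8)


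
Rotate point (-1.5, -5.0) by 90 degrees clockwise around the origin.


90° CW: (x,y) -> (y, -x)
(-1.5,-5) -> (-5, 1.5)

(-5, 1.5)


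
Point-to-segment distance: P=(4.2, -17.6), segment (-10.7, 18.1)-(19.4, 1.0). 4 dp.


Project P onto AB: t = 0.8836 (clamped to [0,1])
Closest point on segment: (15.8973, 2.9899)
Distance: 23.6806

23.6806


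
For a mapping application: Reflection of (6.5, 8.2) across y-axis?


Reflection over y-axis: (x,y) -> (-x,y)
(6.5, 8.2) -> (-6.5, 8.2)

(-6.5, 8.2)


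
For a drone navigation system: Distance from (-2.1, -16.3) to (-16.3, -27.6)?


dx=-14.2, dy=-11.3
d^2 = (-14.2)^2 + (-11.3)^2 = 329.33
d = sqrt(329.33) = 18.1475

18.1475


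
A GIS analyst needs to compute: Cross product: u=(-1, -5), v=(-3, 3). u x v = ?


u x v = u_x*v_y - u_y*v_x = (-1)*3 - (-5)*(-3)
= (-3) - 15 = -18

-18


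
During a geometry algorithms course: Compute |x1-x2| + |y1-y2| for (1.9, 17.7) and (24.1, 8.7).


|1.9-24.1| + |17.7-8.7| = 22.2 + 9 = 31.2

31.2


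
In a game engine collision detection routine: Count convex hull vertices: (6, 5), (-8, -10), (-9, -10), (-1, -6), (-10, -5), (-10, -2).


Convex hull vertices (CCW): (-10, -5), (-9, -10), (-8, -10), (-1, -6), (6, 5), (-10, -2)
Count = 6

6


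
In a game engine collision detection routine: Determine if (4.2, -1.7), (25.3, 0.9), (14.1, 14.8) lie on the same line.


Cross product: (25.3-4.2)*(14.8-(-1.7)) - (0.9-(-1.7))*(14.1-4.2)
= 322.41

No, not collinear


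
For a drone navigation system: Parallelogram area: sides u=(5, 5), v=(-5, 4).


|u x v| = |5*4 - 5*(-5)|
= |20 - (-25)| = 45

45


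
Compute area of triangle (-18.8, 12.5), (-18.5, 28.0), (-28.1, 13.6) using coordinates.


Area = |x_A(y_B-y_C) + x_B(y_C-y_A) + x_C(y_A-y_B)|/2
= |(-270.72) + (-20.35) + 435.55|/2
= 144.48/2 = 72.24

72.24


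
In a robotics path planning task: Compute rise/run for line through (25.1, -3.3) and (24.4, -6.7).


slope = (y2-y1)/(x2-x1) = ((-6.7)-(-3.3))/(24.4-25.1) = (-3.4)/(-0.7) = 4.8571

4.8571


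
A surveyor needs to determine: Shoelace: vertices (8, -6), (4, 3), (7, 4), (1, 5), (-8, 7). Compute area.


Shoelace sum: (8*3 - 4*(-6)) + (4*4 - 7*3) + (7*5 - 1*4) + (1*7 - (-8)*5) + ((-8)*(-6) - 8*7)
= 113
Area = |113|/2 = 56.5

56.5


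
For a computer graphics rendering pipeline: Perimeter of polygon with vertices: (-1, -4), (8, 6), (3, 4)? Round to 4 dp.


Sides: (-1, -4)->(8, 6): sqrt(181) = 13.453624, (8, 6)->(3, 4): sqrt(29) = 5.385165, (3, 4)->(-1, -4): sqrt(80) = 8.944272
Sum = 27.783061
Perimeter = 27.7831

27.7831


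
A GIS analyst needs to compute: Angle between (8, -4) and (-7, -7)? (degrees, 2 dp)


u.v = -28, |u| = sqrt(80) = 8.9443, |v| = sqrt(98) = 9.8995
cos(theta) = u.v/(|u||v|) = -28/sqrt(7840) = -0.316228
theta = acos(-0.316228) = 108.43 degrees

108.43 degrees


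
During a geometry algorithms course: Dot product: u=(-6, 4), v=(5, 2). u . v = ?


u . v = u_x*v_x + u_y*v_y = (-6)*5 + 4*2
= (-30) + 8 = -22

-22


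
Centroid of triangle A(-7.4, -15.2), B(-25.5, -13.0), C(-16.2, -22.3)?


Centroid = ((x_A+x_B+x_C)/3, (y_A+y_B+y_C)/3)
= (((-7.4)+(-25.5)+(-16.2))/3, ((-15.2)+(-13)+(-22.3))/3)
= (-16.3667, -16.8333)

(-16.3667, -16.8333)


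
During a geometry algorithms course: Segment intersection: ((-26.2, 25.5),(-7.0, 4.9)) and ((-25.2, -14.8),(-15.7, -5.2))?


Cross products: d1=392.45, d2=12.43, d3=-753.16, d4=-373.14
d1*d2 < 0 and d3*d4 < 0? no

No, they don't intersect


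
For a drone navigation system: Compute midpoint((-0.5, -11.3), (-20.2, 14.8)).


M = (((-0.5)+(-20.2))/2, ((-11.3)+14.8)/2)
= (-10.35, 1.75)

(-10.35, 1.75)


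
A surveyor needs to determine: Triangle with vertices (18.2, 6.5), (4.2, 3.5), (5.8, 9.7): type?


Side lengths squared: AB^2=205, BC^2=41, CA^2=164
Sorted: [41, 164, 205]
By sides: Scalene, By angles: Right

Scalene, Right


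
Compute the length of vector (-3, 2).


|u| = sqrt((-3)^2 + 2^2) = sqrt(13) = 3.6056

3.6056


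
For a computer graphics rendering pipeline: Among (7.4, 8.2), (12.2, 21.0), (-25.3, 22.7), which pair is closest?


d(P0,P1) = 13.6704, d(P0,P2) = 35.7707, d(P1,P2) = 37.5385
Closest: P0 and P1

Closest pair: (7.4, 8.2) and (12.2, 21.0), distance = 13.6704


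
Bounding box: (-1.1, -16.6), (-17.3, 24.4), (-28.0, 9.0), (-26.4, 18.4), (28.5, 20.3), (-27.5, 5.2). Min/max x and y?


x range: [-28, 28.5]
y range: [-16.6, 24.4]
Bounding box: (-28,-16.6) to (28.5,24.4)

(-28,-16.6) to (28.5,24.4)


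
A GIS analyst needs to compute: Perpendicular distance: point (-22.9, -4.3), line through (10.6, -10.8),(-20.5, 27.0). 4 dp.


|cross product| = 1064.15
|line direction| = sqrt(2396.05) = 48.9495
Distance = 1064.15/sqrt(2396.05) = 21.7398

21.7398


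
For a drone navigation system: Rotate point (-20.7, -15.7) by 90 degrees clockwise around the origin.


90° CW: (x,y) -> (y, -x)
(-20.7,-15.7) -> (-15.7, 20.7)

(-15.7, 20.7)


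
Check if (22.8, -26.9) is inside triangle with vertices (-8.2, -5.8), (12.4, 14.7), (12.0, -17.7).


Cross products: AB x AP = -1070.16, BC x BP = 353.6, CA x CP = 57.32
All same sign? no

No, outside


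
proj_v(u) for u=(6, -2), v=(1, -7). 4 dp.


u.v = 20, |v| = sqrt(50) = 7.0711
Scalar projection = u.v / |v| = 20 / sqrt(50) = 2.8284

2.8284


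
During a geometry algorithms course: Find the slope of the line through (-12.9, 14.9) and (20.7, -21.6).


slope = (y2-y1)/(x2-x1) = ((-21.6)-14.9)/(20.7-(-12.9)) = (-36.5)/33.6 = -1.0863

-1.0863


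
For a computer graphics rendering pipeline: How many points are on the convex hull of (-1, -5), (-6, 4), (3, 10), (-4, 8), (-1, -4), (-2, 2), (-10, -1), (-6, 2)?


Convex hull vertices (CCW): (-10, -1), (-1, -5), (3, 10), (-4, 8)
Count = 4

4


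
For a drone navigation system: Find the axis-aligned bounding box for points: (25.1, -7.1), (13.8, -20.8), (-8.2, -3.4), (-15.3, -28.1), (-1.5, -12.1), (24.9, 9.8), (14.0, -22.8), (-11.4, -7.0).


x range: [-15.3, 25.1]
y range: [-28.1, 9.8]
Bounding box: (-15.3,-28.1) to (25.1,9.8)

(-15.3,-28.1) to (25.1,9.8)


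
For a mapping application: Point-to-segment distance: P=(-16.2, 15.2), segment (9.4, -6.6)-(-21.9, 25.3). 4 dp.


Project P onto AB: t = 0.7494 (clamped to [0,1])
Closest point on segment: (-14.055, 17.3046)
Distance: 3.0051

3.0051


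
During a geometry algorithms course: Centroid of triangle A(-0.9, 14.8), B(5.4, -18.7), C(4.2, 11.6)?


Centroid = ((x_A+x_B+x_C)/3, (y_A+y_B+y_C)/3)
= (((-0.9)+5.4+4.2)/3, (14.8+(-18.7)+11.6)/3)
= (2.9, 2.5667)

(2.9, 2.5667)


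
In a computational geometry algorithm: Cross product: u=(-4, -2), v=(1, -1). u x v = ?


u x v = u_x*v_y - u_y*v_x = (-4)*(-1) - (-2)*1
= 4 - (-2) = 6

6


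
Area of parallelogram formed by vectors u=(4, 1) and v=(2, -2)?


|u x v| = |4*(-2) - 1*2|
= |(-8) - 2| = 10

10


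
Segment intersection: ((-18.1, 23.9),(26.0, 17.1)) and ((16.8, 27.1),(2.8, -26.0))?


Cross products: d1=-1808.39, d2=628.52, d3=378.44, d4=-2058.47
d1*d2 < 0 and d3*d4 < 0? yes

Yes, they intersect


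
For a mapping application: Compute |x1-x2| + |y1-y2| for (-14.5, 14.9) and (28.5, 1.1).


|(-14.5)-28.5| + |14.9-1.1| = 43 + 13.8 = 56.8

56.8


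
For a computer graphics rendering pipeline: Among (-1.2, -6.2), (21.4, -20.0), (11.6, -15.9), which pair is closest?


d(P0,P1) = 26.4802, d(P0,P2) = 16.0602, d(P1,P2) = 10.6231
Closest: P1 and P2

Closest pair: (21.4, -20.0) and (11.6, -15.9), distance = 10.6231


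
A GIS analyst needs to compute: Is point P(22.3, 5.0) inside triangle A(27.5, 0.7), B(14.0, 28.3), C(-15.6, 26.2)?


Cross products: AB x AP = 85.47, BC x BP = 707.11, CA x CP = 52.73
All same sign? yes

Yes, inside


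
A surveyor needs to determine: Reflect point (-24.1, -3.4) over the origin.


Reflection over origin: (x,y) -> (-x,-y)
(-24.1, -3.4) -> (24.1, 3.4)

(24.1, 3.4)


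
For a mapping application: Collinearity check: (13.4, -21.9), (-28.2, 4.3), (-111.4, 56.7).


Cross product: ((-28.2)-13.4)*(56.7-(-21.9)) - (4.3-(-21.9))*((-111.4)-13.4)
= 0

Yes, collinear


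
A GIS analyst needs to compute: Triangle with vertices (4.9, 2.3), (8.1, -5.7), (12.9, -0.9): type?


Side lengths squared: AB^2=74.24, BC^2=46.08, CA^2=74.24
Sorted: [46.08, 74.24, 74.24]
By sides: Isosceles, By angles: Acute

Isosceles, Acute


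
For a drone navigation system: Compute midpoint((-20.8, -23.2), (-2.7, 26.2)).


M = (((-20.8)+(-2.7))/2, ((-23.2)+26.2)/2)
= (-11.75, 1.5)

(-11.75, 1.5)


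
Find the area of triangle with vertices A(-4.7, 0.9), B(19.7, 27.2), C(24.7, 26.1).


Area = |x_A(y_B-y_C) + x_B(y_C-y_A) + x_C(y_A-y_B)|/2
= |(-5.17) + 496.44 + (-649.61)|/2
= 158.34/2 = 79.17

79.17


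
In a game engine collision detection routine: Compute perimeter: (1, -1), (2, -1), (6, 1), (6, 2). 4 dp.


Sides: (1, -1)->(2, -1): sqrt(1) = 1, (2, -1)->(6, 1): sqrt(20) = 4.472136, (6, 1)->(6, 2): sqrt(1) = 1, (6, 2)->(1, -1): sqrt(34) = 5.830952
Sum = 12.303088
Perimeter = 12.3031

12.3031
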